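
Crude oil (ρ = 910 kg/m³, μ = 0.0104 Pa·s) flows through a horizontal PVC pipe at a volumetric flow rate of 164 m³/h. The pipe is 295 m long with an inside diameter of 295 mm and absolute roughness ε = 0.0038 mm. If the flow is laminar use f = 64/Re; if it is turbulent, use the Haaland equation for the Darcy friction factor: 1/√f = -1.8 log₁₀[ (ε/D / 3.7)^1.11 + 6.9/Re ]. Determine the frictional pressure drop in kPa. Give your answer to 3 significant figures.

ΔP ≈ 5.41 kPa

Q = 164 m³/h = 164/3600 = 0.04556 m³/s.
Cross-sectional area A = πD²/4 = π(0.295)²/4 = 0.06835 m²; mean velocity V = Q/A = 0.04556/0.06835 = 0.6665 m/s.
Reynolds number Re = ρVD/μ = 910 · 0.6665 · 0.295 / 0.0104 = 1.72e+04.
Re > 4000 → turbulent. Relative roughness ε/D = 3.8e-06/0.295 = 1.29e-05. Haaland: 1/√f = -1.8 log₁₀[(1.29e-05/3.7)^1.11 + 6.9/1.72e+04] = -1.8 log₁₀[8.74e-07 + 0.000401] = 6.113, so f = 0.02676.
Darcy-Weisbach: ΔP = f(L/D)(ρV²/2) = 0.02676·(295/0.295)·(910·0.6665²/2) = 0.02676·1000·202.1 = 5410 Pa.
ΔP = 5410 Pa = 5.41 kPa.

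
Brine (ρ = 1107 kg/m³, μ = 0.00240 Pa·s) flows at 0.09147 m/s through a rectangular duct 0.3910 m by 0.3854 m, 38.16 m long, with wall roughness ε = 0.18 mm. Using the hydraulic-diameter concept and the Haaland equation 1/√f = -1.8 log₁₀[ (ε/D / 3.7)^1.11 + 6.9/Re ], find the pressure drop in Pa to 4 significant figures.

ΔP ≈ 12.67 Pa

Hydraulic diameter D_h = 4A/P = 4·(0.391·0.3854)/(2·(0.391+0.3854)) = 0.6028/1.553 = 0.3882 m.
Re = ρVD_h/μ = 1107·0.09147·0.3882/0.0024 = 1.638e+04.
ε/D_h = 0.00018/0.3882 = 0.000464; Haaland gives 1/√f = -1.8 log₁₀[4.66e-05+0.000421] = 5.994, so f = 0.02784.
ΔP = f(L/D_h)(ρV²/2) = 0.02784·38.16/0.3882·4.631 = 12.67 Pa.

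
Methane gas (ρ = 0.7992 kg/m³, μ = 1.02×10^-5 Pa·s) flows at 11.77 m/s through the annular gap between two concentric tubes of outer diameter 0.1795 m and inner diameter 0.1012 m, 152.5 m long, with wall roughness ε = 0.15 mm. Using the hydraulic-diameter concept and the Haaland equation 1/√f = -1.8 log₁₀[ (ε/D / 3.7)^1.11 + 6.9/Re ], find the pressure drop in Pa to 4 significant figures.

ΔP ≈ 2726 Pa

Hydraulic diameter D_h = 4A/P = D_o - D_i = 0.1795 - 0.1012 = 0.0783 m.
Re = ρVD_h/μ = 0.7992·11.77·0.0783/1.02e-05 = 7.221e+04.
ε/D_h = 0.00015/0.0783 = 0.00192; Haaland gives 1/√f = -1.8 log₁₀[0.000225+9.56e-05] = 6.289, so f = 0.02529.
ΔP = f(L/D_h)(ρV²/2) = 0.02529·152.5/0.0783·55.36 = 2726 Pa.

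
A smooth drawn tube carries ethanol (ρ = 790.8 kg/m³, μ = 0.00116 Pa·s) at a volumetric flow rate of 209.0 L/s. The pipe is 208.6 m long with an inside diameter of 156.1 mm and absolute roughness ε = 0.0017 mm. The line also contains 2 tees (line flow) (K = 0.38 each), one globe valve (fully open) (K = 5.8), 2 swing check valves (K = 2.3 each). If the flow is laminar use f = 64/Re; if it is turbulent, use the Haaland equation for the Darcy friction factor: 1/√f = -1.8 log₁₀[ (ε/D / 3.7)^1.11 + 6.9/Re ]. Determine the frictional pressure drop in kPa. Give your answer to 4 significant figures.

ΔP ≈ 1252 kPa

Q = 209.0 L/s = 209.0/1000 = 0.209 m³/s.
Cross-sectional area A = πD²/4 = π(0.1561)²/4 = 0.01914 m²; mean velocity V = Q/A = 0.209/0.01914 = 10.92 m/s.
Reynolds number Re = ρVD/μ = 790.8 · 10.92 · 0.1561 / 0.00116 = 1.162e+06.
Re > 4000 → turbulent. Relative roughness ε/D = 1.7e-06/0.1561 = 1.09e-05. Haaland: 1/√f = -1.8 log₁₀[(1.09e-05/3.7)^1.11 + 6.9/1.162e+06] = -1.8 log₁₀[7.25e-07 + 5.94e-06] = 9.317, so f = 0.01152.
Total minor-loss coefficient ΣK = 2·0.38 + 1·5.8 + 2·2.3 = 11.2.
ΔP = [f·L/D + ΣK]·(ρV²/2) = [0.01152·208.6/0.1561 + 11.2]·(790.8·10.92²/2) = [15.39 + 11.2]·4.716e+04 = 1.252e+06 Pa.
ΔP = 1.252e+06 Pa = 1252 kPa.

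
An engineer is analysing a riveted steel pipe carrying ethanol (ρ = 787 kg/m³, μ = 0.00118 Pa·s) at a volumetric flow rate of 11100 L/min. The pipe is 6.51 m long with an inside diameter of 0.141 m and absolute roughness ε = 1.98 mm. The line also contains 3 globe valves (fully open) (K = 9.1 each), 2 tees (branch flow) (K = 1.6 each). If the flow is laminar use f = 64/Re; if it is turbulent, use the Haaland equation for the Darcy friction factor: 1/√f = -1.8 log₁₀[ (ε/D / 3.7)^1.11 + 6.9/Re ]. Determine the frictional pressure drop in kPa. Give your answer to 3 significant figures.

Q = 11100 L/min = 11100/60000 = 0.185 m³/s.
Cross-sectional area A = πD²/4 = π(0.141)²/4 = 0.01561 m²; mean velocity V = Q/A = 0.185/0.01561 = 11.85 m/s.
Reynolds number Re = ρVD/μ = 787 · 11.85 · 0.141 / 0.00118 = 1.114e+06.
Re > 4000 → turbulent. Relative roughness ε/D = 0.00198/0.141 = 0.014. Haaland: 1/√f = -1.8 log₁₀[(0.014/3.7)^1.11 + 6.9/1.114e+06] = -1.8 log₁₀[0.00206 + 6.19e-06] = 4.834, so f = 0.04279.
Total minor-loss coefficient ΣK = 3·9.1 + 2·1.6 = 30.5.
ΔP = [f·L/D + ΣK]·(ρV²/2) = [0.04279·6.51/0.141 + 30.5]·(787·11.85²/2) = [1.976 + 30.5]·5.524e+04 = 1.794e+06 Pa.
ΔP = 1.794e+06 Pa = 1790 kPa.

ΔP ≈ 1790 kPa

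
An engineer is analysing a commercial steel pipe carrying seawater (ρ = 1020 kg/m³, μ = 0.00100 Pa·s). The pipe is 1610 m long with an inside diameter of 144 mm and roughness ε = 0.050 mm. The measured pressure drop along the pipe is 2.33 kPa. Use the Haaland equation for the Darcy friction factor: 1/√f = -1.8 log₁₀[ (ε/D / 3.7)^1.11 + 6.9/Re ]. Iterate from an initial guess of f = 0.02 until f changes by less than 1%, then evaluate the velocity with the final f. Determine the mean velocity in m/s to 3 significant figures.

V ≈ 0.123 m/s

Rearranging Darcy-Weisbach: V = √(2·ΔP·D/(f·L·ρ)). With ε/D = 5e-05/0.144 = 0.000347, iterate starting from f = 0.02:
  f = 0.02 → V = √(2·2330·0.144/(0.02·1610·1020)) = 0.1429 m/s; Re = ρVD/μ = 2.099e+04; f → 0.02607
  f = 0.02607 → V = 0.1252 m/s; Re = 1.839e+04; f → 0.02689
  f = 0.02689 → V = 0.1233 m/s; Re = 1.811e+04; f → 0.02698
Converged (Δf/f < 1%). With the final f = 0.02698: V = √(2·2330·0.144/(0.02698·1610·1020)) = 0.1231 m/s.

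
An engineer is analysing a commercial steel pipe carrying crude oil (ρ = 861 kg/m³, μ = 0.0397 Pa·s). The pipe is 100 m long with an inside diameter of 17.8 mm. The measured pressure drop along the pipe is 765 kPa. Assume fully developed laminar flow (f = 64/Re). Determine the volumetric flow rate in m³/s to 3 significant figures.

For laminar flow, f = 64/Re with Re = ρVD/μ, so Darcy-Weisbach reduces to ΔP = 32μLV/D². Solving for V: V = ΔP·D²/(32μL) = 7.65e+05·(0.0178)²/(32·0.0397·100) = 1.908 m/s.
Check: Re = ρVD/μ = 861·1.908·0.0178/0.0397 = 736.5 < 2300, so the laminar assumption holds.
Q = V·A = 1.908·(π/4·0.0178²) = 0.0004748 m³/s = 4.75×10^-4 m³/s.

Q ≈ 4.75×10^-4 m³/s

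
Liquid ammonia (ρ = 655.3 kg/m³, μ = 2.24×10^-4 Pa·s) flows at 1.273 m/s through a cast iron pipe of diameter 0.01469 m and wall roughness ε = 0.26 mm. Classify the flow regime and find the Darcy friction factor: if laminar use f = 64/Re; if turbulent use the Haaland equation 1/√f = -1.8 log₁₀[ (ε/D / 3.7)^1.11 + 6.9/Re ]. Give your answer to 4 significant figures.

Re = ρVD/μ = 655.3·1.273·0.01469/0.000224 = 5.471e+04.
Re > 4000 → turbulent. ε/D = 0.00026/0.01469 = 0.0177; Haaland: 1/√f = -1.8 log₁₀[0.00266 + 0.000126] = 4.6, so f = 0.04727.

f ≈ 0.04727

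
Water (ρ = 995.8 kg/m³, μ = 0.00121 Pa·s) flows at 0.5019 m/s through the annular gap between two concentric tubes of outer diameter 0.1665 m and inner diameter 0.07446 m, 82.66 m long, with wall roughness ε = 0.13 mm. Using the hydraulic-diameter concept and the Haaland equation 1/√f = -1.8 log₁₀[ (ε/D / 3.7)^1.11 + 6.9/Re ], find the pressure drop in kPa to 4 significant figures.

Hydraulic diameter D_h = 4A/P = D_o - D_i = 0.1665 - 0.07446 = 0.09204 m.
Re = ρVD_h/μ = 995.8·0.5019·0.09204/0.00121 = 3.802e+04.
ε/D_h = 0.00013/0.09204 = 0.00141; Haaland gives 1/√f = -1.8 log₁₀[0.000161+0.000181] = 6.239, so f = 0.02569.
ΔP = f(L/D_h)(ρV²/2) = 0.02569·82.66/0.09204·125.4 = 2894 Pa.
ΔP = 2.894 kPa.

ΔP ≈ 2.894 kPa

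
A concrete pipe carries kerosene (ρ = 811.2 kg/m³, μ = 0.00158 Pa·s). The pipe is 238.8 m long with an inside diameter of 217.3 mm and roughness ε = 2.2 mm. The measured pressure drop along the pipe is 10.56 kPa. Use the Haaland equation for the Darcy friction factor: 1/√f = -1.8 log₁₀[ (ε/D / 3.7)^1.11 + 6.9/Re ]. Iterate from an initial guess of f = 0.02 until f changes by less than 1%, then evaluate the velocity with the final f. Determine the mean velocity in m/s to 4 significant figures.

V ≈ 0.7817 m/s

Rearranging Darcy-Weisbach: V = √(2·ΔP·D/(f·L·ρ)). With ε/D = 0.0022/0.2173 = 0.0101, iterate starting from f = 0.02:
  f = 0.02 → V = √(2·1.056e+04·0.2173/(0.02·238.8·811.2)) = 1.088 m/s; Re = ρVD/μ = 1.214e+05; f → 0.0386
  f = 0.0386 → V = 0.7835 m/s; Re = 8.741e+04; f → 0.03877
Converged (Δf/f < 1%). With the final f = 0.03877: V = √(2·1.056e+04·0.2173/(0.03877·238.8·811.2)) = 0.7817 m/s.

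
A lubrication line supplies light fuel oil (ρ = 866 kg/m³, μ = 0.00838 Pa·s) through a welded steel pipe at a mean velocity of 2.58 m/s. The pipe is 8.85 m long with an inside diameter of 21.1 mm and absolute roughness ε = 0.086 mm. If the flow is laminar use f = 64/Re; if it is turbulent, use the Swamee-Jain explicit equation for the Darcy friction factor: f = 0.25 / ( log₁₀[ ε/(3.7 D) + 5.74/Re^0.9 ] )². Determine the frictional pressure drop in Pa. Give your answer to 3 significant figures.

ΔP ≈ 50200 Pa

Reynolds number Re = ρVD/μ = 866 · 2.58 · 0.0211 / 0.00838 = 5626.
Re > 4000 → turbulent. Relative roughness ε/D = 8.6e-05/0.0211 = 0.00408. Swamee-Jain: f = 0.25/(log₁₀[0.00408/3.7 + 5.74/5626^0.9])² = 0.25/(log₁₀[0.0011 + 0.00242])² = 0.25/(-2.453)² = 0.04154.
Darcy-Weisbach: ΔP = f(L/D)(ρV²/2) = 0.04154·(8.85/0.0211)·(866·2.58²/2) = 0.04154·419.4·2882 = 5.021e+04 Pa.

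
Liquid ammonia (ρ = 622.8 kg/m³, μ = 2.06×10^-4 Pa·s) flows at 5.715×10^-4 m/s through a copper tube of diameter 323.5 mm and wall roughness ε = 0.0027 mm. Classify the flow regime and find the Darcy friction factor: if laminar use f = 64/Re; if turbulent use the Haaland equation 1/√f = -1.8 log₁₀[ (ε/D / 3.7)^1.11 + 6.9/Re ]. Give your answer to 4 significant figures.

Re = ρVD/μ = 622.8·0.0005715·0.3235/0.000206 = 558.9.
Re < 2300 → laminar, so f = 64/Re = 0.1145 (roughness is irrelevant in laminar flow).

f ≈ 0.1145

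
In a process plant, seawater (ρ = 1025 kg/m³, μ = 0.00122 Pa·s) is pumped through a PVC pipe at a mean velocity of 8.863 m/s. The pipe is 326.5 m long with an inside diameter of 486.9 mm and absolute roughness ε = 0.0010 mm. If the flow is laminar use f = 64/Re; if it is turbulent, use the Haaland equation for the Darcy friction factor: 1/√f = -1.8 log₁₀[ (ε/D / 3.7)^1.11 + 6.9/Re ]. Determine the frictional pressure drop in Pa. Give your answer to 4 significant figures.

ΔP ≈ 256900 Pa

Reynolds number Re = ρVD/μ = 1025 · 8.863 · 0.4869 / 0.00122 = 3.626e+06.
Re > 4000 → turbulent. Relative roughness ε/D = 1e-06/0.4869 = 2.05e-06. Haaland: 1/√f = -1.8 log₁₀[(2.05e-06/3.7)^1.11 + 6.9/3.626e+06] = -1.8 log₁₀[1.14e-07 + 1.9e-06] = 10.25, so f = 0.009515.
Darcy-Weisbach: ΔP = f(L/D)(ρV²/2) = 0.009515·(326.5/0.4869)·(1025·8.863²/2) = 0.009515·670.6·4.026e+04 = 2.569e+05 Pa.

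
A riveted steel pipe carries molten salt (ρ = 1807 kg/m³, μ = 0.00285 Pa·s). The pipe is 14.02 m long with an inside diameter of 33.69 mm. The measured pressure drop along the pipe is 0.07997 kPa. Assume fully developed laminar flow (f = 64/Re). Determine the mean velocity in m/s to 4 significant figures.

For laminar flow, f = 64/Re with Re = ρVD/μ, so Darcy-Weisbach reduces to ΔP = 32μLV/D². Solving for V: V = ΔP·D²/(32μL) = 79.97·(0.03369)²/(32·0.00285·14.02) = 0.07099 m/s.
Check: Re = ρVD/μ = 1807·0.07099·0.03369/0.00285 = 1516 < 2300, so the laminar assumption holds.

V ≈ 0.07099 m/s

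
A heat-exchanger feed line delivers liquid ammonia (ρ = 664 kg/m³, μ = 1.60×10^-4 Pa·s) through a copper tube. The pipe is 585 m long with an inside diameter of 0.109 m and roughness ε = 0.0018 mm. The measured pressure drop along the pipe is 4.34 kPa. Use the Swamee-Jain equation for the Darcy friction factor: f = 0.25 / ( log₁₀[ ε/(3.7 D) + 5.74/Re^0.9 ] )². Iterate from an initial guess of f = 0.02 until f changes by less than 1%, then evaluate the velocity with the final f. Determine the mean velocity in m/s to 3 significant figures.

V ≈ 0.389 m/s

Rearranging Darcy-Weisbach: V = √(2·ΔP·D/(f·L·ρ)). With ε/D = 1.8e-06/0.109 = 1.65e-05, iterate starting from f = 0.02:
  f = 0.02 → V = √(2·4340·0.109/(0.02·585·664)) = 0.349 m/s; Re = ρVD/μ = 1.579e+05; f → 0.01641
  f = 0.01641 → V = 0.3853 m/s; Re = 1.743e+05; f → 0.0161
  f = 0.0161 → V = 0.389 m/s; Re = 1.76e+05; f → 0.01607
Converged (Δf/f < 1%). With the final f = 0.01607: V = √(2·4340·0.109/(0.01607·585·664)) = 0.3893 m/s.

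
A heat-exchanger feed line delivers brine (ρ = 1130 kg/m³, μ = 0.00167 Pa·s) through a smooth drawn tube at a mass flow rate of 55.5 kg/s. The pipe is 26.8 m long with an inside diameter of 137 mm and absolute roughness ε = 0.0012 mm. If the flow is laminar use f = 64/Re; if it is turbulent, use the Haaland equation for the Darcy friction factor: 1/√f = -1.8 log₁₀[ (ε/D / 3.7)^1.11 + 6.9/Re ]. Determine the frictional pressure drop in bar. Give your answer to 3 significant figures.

ΔP ≈ 0.176 bar

A = πD²/4 = π(0.137)²/4 = 0.01474 m²; mean velocity V = ṁ/(ρA) = 55.5/(1130 · 0.01474) = 3.332 m/s.
Reynolds number Re = ρVD/μ = 1130 · 3.332 · 0.137 / 0.00167 = 3.089e+05.
Re > 4000 → turbulent. Relative roughness ε/D = 1.2e-06/0.137 = 8.76e-06. Haaland: 1/√f = -1.8 log₁₀[(8.76e-06/3.7)^1.11 + 6.9/3.089e+05] = -1.8 log₁₀[5.69e-07 + 2.23e-05] = 8.352, so f = 0.01434.
Darcy-Weisbach: ΔP = f(L/D)(ρV²/2) = 0.01434·(26.8/0.137)·(1130·3.332²/2) = 0.01434·195.6·6272 = 1.759e+04 Pa.
ΔP = 1.759e+04 Pa = 0.176 bar.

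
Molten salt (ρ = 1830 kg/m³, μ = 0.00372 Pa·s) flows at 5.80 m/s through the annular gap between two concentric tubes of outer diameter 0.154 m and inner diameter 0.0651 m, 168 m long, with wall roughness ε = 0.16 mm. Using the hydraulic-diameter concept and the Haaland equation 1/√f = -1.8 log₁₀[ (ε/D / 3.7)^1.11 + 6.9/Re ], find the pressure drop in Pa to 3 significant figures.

ΔP ≈ 1.37×10^6 Pa

Hydraulic diameter D_h = 4A/P = D_o - D_i = 0.154 - 0.0651 = 0.0889 m.
Re = ρVD_h/μ = 1830·5.8·0.0889/0.00372 = 2.537e+05.
ε/D_h = 0.00016/0.0889 = 0.0018; Haaland gives 1/√f = -1.8 log₁₀[0.00021+2.72e-05] = 6.524, so f = 0.02349.
ΔP = f(L/D_h)(ρV²/2) = 0.02349·168/0.0889·3.078e+04 = 1.367e+06 Pa.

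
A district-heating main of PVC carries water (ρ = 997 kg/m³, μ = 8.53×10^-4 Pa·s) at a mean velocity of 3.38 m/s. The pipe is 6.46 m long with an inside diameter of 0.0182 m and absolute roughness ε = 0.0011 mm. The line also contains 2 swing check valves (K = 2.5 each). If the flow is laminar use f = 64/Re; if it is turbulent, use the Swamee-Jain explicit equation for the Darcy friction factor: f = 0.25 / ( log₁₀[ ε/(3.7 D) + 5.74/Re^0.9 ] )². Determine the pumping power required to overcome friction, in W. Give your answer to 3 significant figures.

P ≈ 59.6 W

Reynolds number Re = ρVD/μ = 997 · 3.38 · 0.0182 / 0.000853 = 7.19e+04.
Re > 4000 → turbulent. Relative roughness ε/D = 1.1e-06/0.0182 = 6.04e-05. Swamee-Jain: f = 0.25/(log₁₀[6.04e-05/3.7 + 5.74/7.19e+04^0.9])² = 0.25/(log₁₀[1.63e-05 + 0.000244])² = 0.25/(-3.584)² = 0.01946.
Total minor-loss coefficient ΣK = 2·2.5 = 5.
ΔP = [f·L/D + ΣK]·(ρV²/2) = [0.01946·6.46/0.0182 + 5]·(997·3.38²/2) = [6.908 + 5]·5695 = 6.782e+04 Pa.
Q = V·A = 3.38·0.0002602 = 0.0008793 m³/s.
Pumping power P = QΔP = 0.0008793·6.782e+04 = 59.63 W = 59.6 W.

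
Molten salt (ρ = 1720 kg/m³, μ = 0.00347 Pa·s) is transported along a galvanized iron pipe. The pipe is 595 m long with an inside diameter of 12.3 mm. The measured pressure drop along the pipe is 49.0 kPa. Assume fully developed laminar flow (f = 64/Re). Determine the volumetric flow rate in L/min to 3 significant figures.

Q ≈ 0.800 L/min

For laminar flow, f = 64/Re with Re = ρVD/μ, so Darcy-Weisbach reduces to ΔP = 32μLV/D². Solving for V: V = ΔP·D²/(32μL) = 4.9e+04·(0.0123)²/(32·0.00347·595) = 0.1122 m/s.
Check: Re = ρVD/μ = 1720·0.1122·0.0123/0.00347 = 684.1 < 2300, so the laminar assumption holds.
Q = V·A = 0.1122·(π/4·0.0123²) = 1.333e-05 m³/s = 0.800 L/min.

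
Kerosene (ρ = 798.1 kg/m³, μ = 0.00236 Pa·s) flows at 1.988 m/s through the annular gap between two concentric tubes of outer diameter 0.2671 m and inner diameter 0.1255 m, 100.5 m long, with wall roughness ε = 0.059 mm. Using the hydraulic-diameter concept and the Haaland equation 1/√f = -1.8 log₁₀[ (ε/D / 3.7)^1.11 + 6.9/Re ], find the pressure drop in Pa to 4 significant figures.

ΔP ≈ 22220 Pa

Hydraulic diameter D_h = 4A/P = D_o - D_i = 0.2671 - 0.1255 = 0.1416 m.
Re = ρVD_h/μ = 798.1·1.988·0.1416/0.00236 = 9.52e+04.
ε/D_h = 5.9e-05/0.1416 = 0.000417; Haaland gives 1/√f = -1.8 log₁₀[4.14e-05+7.25e-05] = 7.098, so f = 0.01985.
ΔP = f(L/D_h)(ρV²/2) = 0.01985·100.5/0.1416·1577 = 2.222e+04 Pa.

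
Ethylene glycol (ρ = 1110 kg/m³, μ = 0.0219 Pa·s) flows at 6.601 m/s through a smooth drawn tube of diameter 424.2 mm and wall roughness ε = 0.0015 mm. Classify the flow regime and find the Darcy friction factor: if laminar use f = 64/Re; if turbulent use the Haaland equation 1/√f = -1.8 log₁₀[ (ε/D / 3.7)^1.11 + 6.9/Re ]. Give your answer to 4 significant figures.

f ≈ 0.01660

Re = ρVD/μ = 1110·6.601·0.4242/0.0219 = 1.419e+05.
Re > 4000 → turbulent. ε/D = 1.5e-06/0.4242 = 3.54e-06; Haaland: 1/√f = -1.8 log₁₀[2.08e-07 + 4.86e-05] = 7.76, so f = 0.0166.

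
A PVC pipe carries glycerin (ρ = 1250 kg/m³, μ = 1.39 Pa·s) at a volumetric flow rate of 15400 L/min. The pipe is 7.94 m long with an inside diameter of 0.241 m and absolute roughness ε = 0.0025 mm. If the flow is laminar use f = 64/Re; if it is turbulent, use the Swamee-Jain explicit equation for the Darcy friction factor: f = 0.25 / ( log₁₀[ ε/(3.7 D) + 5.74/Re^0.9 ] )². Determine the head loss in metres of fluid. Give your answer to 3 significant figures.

Q = 15400 L/min = 15400/60000 = 0.2567 m³/s.
Cross-sectional area A = πD²/4 = π(0.241)²/4 = 0.04562 m²; mean velocity V = Q/A = 0.2567/0.04562 = 5.627 m/s.
Reynolds number Re = ρVD/μ = 1250 · 5.627 · 0.241 / 1.39 = 1219.
Re < 2300 → laminar flow, so f = 64/Re = 64/1219 = 0.05248 (the turbulent correlation is not needed).
Darcy-Weisbach: ΔP = f(L/D)(ρV²/2) = 0.05248·(7.94/0.241)·(1250·5.627²/2) = 0.05248·32.95·1.979e+04 = 3.421e+04 Pa.
Head loss h_f = ΔP/(ρg) = 3.421e+04/(1250·9.81) = 2.79 m.

h_f ≈ 2.79 m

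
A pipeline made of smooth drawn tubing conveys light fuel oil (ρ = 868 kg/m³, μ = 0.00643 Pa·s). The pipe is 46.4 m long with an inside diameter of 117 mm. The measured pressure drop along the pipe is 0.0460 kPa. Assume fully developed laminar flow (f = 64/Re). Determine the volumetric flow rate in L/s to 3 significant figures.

Q ≈ 0.709 L/s

For laminar flow, f = 64/Re with Re = ρVD/μ, so Darcy-Weisbach reduces to ΔP = 32μLV/D². Solving for V: V = ΔP·D²/(32μL) = 46·(0.117)²/(32·0.00643·46.4) = 0.06596 m/s.
Check: Re = ρVD/μ = 868·0.06596·0.117/0.00643 = 1042 < 2300, so the laminar assumption holds.
Q = V·A = 0.06596·(π/4·0.117²) = 0.0007091 m³/s = 0.709 L/s.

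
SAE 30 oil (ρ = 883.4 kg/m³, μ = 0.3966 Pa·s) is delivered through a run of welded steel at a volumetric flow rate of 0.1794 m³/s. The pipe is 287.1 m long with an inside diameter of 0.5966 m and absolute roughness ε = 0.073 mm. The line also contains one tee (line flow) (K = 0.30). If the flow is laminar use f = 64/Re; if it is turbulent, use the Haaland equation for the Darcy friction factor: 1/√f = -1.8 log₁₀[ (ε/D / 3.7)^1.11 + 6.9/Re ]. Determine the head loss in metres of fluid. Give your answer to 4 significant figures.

h_f ≈ 0.7644 m

Cross-sectional area A = πD²/4 = π(0.5966)²/4 = 0.2795 m²; mean velocity V = Q/A = 0.1794/0.2795 = 0.6418 m/s.
Reynolds number Re = ρVD/μ = 883.4 · 0.6418 · 0.5966 / 0.397 = 852.8.
Re < 2300 → laminar flow, so f = 64/Re = 64/852.8 = 0.07505 (the turbulent correlation is not needed).
Total minor-loss coefficient ΣK = 1·0.3 = 0.3.
ΔP = [f·L/D + ΣK]·(ρV²/2) = [0.07505·287.1/0.5966 + 0.3]·(883.4·0.6418²/2) = [36.11 + 0.3]·181.9 = 6624 Pa.
Head loss h_f = ΔP/(ρg) = 6624/(883.4·9.81) = 0.7644 m.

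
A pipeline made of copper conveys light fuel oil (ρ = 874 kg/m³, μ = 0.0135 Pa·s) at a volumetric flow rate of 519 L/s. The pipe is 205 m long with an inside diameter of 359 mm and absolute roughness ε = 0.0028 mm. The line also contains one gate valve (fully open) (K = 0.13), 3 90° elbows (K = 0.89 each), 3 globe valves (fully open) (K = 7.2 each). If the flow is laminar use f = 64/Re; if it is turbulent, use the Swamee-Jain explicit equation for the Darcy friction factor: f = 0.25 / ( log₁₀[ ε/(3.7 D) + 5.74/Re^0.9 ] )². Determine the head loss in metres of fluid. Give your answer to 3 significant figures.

Q = 519 L/s = 519/1000 = 0.519 m³/s.
Cross-sectional area A = πD²/4 = π(0.359)²/4 = 0.1012 m²; mean velocity V = Q/A = 0.519/0.1012 = 5.127 m/s.
Reynolds number Re = ρVD/μ = 874 · 5.127 · 0.359 / 0.0135 = 1.192e+05.
Re > 4000 → turbulent. Relative roughness ε/D = 2.8e-06/0.359 = 7.8e-06. Swamee-Jain: f = 0.25/(log₁₀[7.8e-06/3.7 + 5.74/1.192e+05^0.9])² = 0.25/(log₁₀[2.11e-06 + 0.000155])² = 0.25/(-3.804)² = 0.01728.
Total minor-loss coefficient ΣK = 1·0.13 + 3·0.89 + 3·7.2 = 24.4.
ΔP = [f·L/D + ΣK]·(ρV²/2) = [0.01728·205/0.359 + 24.4]·(874·5.127²/2) = [9.867 + 24.4]·1.149e+04 = 3.937e+05 Pa.
Head loss h_f = ΔP/(ρg) = 3.937e+05/(874·9.81) = 45.9 m.

h_f ≈ 45.9 m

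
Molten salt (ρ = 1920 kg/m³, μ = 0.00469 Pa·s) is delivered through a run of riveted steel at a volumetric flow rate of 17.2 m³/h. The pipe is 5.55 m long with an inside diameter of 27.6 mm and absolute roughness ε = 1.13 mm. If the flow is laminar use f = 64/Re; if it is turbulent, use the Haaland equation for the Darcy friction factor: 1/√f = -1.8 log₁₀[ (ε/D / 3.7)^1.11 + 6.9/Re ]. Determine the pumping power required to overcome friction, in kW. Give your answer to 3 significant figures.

P ≈ 3.87 kW

Q = 17.2 m³/h = 17.2/3600 = 0.004778 m³/s.
Cross-sectional area A = πD²/4 = π(0.0276)²/4 = 0.0005983 m²; mean velocity V = Q/A = 0.004778/0.0005983 = 7.986 m/s.
Reynolds number Re = ρVD/μ = 1920 · 7.986 · 0.0276 / 0.00469 = 9.023e+04.
Re > 4000 → turbulent. Relative roughness ε/D = 0.00113/0.0276 = 0.0409. Haaland: 1/√f = -1.8 log₁₀[(0.0409/3.7)^1.11 + 6.9/9.023e+04] = -1.8 log₁₀[0.00674 + 7.65e-05] = 3.899, so f = 0.06577.
Darcy-Weisbach: ΔP = f(L/D)(ρV²/2) = 0.06577·(5.55/0.0276)·(1920·7.986²/2) = 0.06577·201.1·6.122e+04 = 8.097e+05 Pa.
Pumping power P = QΔP = 0.004778·8.097e+05 = 3868 W = 3.87 kW.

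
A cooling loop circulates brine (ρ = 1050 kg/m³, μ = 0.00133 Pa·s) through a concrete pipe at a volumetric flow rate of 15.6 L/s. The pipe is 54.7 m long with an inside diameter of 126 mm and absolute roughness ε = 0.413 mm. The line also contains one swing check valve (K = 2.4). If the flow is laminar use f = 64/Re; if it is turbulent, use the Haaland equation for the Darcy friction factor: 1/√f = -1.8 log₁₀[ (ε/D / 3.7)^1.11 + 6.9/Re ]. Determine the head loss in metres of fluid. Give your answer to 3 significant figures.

h_f ≈ 1.15 m

Q = 15.6 L/s = 15.6/1000 = 0.0156 m³/s.
Cross-sectional area A = πD²/4 = π(0.126)²/4 = 0.01247 m²; mean velocity V = Q/A = 0.0156/0.01247 = 1.251 m/s.
Reynolds number Re = ρVD/μ = 1050 · 1.251 · 0.126 / 0.00133 = 1.245e+05.
Re > 4000 → turbulent. Relative roughness ε/D = 0.000413/0.126 = 0.00328. Haaland: 1/√f = -1.8 log₁₀[(0.00328/3.7)^1.11 + 6.9/1.245e+05] = -1.8 log₁₀[0.000409 + 5.54e-05] = 6, so f = 0.02778.
Total minor-loss coefficient ΣK = 1·2.4 = 2.4.
ΔP = [f·L/D + ΣK]·(ρV²/2) = [0.02778·54.7/0.126 + 2.4]·(1050·1.251²/2) = [12.06 + 2.4]·821.8 = 1.188e+04 Pa.
Head loss h_f = ΔP/(ρg) = 1.188e+04/(1050·9.81) = 1.15 m.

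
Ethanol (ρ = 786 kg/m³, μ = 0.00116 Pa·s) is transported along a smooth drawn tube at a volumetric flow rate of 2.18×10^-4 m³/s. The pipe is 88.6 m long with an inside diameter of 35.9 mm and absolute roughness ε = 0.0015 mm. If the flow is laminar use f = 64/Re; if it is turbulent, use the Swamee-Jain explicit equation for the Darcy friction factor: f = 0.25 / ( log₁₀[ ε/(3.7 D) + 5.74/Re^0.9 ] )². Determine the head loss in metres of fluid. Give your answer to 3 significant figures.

Cross-sectional area A = πD²/4 = π(0.0359)²/4 = 0.001012 m²; mean velocity V = Q/A = 0.000218/0.001012 = 0.2154 m/s.
Reynolds number Re = ρVD/μ = 786 · 0.2154 · 0.0359 / 0.00116 = 5239.
Re > 4000 → turbulent. Relative roughness ε/D = 1.5e-06/0.0359 = 4.18e-05. Swamee-Jain: f = 0.25/(log₁₀[4.18e-05/3.7 + 5.74/5239^0.9])² = 0.25/(log₁₀[1.13e-05 + 0.00258])² = 0.25/(-2.587)² = 0.03737.
Darcy-Weisbach: ΔP = f(L/D)(ρV²/2) = 0.03737·(88.6/0.0359)·(786·0.2154²/2) = 0.03737·2468·18.23 = 1681 Pa.
Head loss h_f = ΔP/(ρg) = 1681/(786·9.81) = 0.218 m.

h_f ≈ 0.218 m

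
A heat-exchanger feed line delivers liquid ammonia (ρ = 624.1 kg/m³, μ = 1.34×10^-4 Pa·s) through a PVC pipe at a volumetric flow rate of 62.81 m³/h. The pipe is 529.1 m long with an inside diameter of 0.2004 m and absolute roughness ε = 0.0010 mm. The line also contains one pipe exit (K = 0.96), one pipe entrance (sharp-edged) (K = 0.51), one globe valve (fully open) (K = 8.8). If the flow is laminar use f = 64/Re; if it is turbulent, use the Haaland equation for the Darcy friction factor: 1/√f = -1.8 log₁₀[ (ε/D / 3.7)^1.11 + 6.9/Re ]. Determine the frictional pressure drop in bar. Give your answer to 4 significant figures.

Q = 62.81 m³/h = 62.81/3600 = 0.01745 m³/s.
Cross-sectional area A = πD²/4 = π(0.2004)²/4 = 0.03154 m²; mean velocity V = Q/A = 0.01745/0.03154 = 0.5531 m/s.
Reynolds number Re = ρVD/μ = 624.1 · 0.5531 · 0.2004 / 0.000134 = 5.163e+05.
Re > 4000 → turbulent. Relative roughness ε/D = 1e-06/0.2004 = 4.99e-06. Haaland: 1/√f = -1.8 log₁₀[(4.99e-06/3.7)^1.11 + 6.9/5.163e+05] = -1.8 log₁₀[3.05e-07 + 1.34e-05] = 8.756, so f = 0.01304.
Total minor-loss coefficient ΣK = 1·0.96 + 1·0.51 + 1·8.8 = 10.3.
ΔP = [f·L/D + ΣK]·(ρV²/2) = [0.01304·529.1/0.2004 + 10.3]·(624.1·0.5531²/2) = [34.44 + 10.3]·95.48 = 4269 Pa.
ΔP = 4269 Pa = 0.04269 bar.

ΔP ≈ 0.04269 bar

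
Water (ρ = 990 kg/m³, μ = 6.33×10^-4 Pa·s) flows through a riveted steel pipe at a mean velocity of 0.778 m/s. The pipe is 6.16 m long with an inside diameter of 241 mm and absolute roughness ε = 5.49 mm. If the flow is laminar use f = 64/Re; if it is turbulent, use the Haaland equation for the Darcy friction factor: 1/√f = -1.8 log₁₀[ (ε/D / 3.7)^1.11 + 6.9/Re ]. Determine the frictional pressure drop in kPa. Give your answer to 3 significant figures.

ΔP ≈ 0.393 kPa

Reynolds number Re = ρVD/μ = 990 · 0.778 · 0.241 / 0.000633 = 2.932e+05.
Re > 4000 → turbulent. Relative roughness ε/D = 0.00549/0.241 = 0.0228. Haaland: 1/√f = -1.8 log₁₀[(0.0228/3.7)^1.11 + 6.9/2.932e+05] = -1.8 log₁₀[0.00352 + 2.35e-05] = 4.412, so f = 0.05138.
Darcy-Weisbach: ΔP = f(L/D)(ρV²/2) = 0.05138·(6.16/0.241)·(990·0.778²/2) = 0.05138·25.56·299.6 = 393.5 Pa.
ΔP = 393.5 Pa = 0.393 kPa.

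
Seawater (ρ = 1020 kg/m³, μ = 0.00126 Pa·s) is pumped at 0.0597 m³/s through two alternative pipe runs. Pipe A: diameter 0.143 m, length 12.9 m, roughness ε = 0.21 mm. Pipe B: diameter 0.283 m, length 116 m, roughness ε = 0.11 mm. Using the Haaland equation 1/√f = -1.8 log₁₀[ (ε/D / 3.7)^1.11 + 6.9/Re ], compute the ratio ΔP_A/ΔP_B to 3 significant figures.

ΔP_A/ΔP_B ≈ 4.17

Pipe A: V = Q/A = 0.0597/0.01606 = 3.717 m/s; Re = 4.303e+05; ε/D = 0.00147; Haaland → f = 0.02211; ΔP_A = f(L/D)(ρV²/2) = 1.406e+04 Pa.
Pipe B: V = Q/A = 0.0597/0.0629 = 0.9491 m/s; Re = 2.174e+05; ε/D = 0.000389; Haaland → f = 0.01788; ΔP_B = f(L/D)(ρV²/2) = 3367 Pa.
ΔP_A/ΔP_B = 1.406e+04/3367 = 4.17.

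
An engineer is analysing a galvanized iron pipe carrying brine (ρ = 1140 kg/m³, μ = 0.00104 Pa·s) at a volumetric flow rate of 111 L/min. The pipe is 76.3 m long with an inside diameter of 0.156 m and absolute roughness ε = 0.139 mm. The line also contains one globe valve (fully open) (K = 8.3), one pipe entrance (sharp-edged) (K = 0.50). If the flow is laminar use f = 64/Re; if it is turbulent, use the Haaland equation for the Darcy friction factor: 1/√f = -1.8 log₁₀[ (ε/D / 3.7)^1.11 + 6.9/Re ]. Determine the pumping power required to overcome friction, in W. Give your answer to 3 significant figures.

Q = 111 L/min = 111/60000 = 0.00185 m³/s.
Cross-sectional area A = πD²/4 = π(0.156)²/4 = 0.01911 m²; mean velocity V = Q/A = 0.00185/0.01911 = 0.09679 m/s.
Reynolds number Re = ρVD/μ = 1140 · 0.09679 · 0.156 / 0.00104 = 1.655e+04.
Re > 4000 → turbulent. Relative roughness ε/D = 0.000139/0.156 = 0.000891. Haaland: 1/√f = -1.8 log₁₀[(0.000891/3.7)^1.11 + 6.9/1.655e+04] = -1.8 log₁₀[9.63e-05 + 0.000417] = 5.921, so f = 0.02852.
Total minor-loss coefficient ΣK = 1·8.3 + 1·0.5 = 8.8.
ΔP = [f·L/D + ΣK]·(ρV²/2) = [0.02852·76.3/0.156 + 8.8]·(1140·0.09679²/2) = [13.95 + 8.8]·5.34 = 121.5 Pa.
Pumping power P = QΔP = 0.00185·121.5 = 0.2247 W = 0.225 W.

P ≈ 0.225 W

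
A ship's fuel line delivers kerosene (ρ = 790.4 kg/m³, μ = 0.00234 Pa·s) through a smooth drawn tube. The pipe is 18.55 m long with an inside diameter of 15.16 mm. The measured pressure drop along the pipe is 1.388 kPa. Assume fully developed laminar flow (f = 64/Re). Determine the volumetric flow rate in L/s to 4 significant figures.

For laminar flow, f = 64/Re with Re = ρVD/μ, so Darcy-Weisbach reduces to ΔP = 32μLV/D². Solving for V: V = ΔP·D²/(32μL) = 1388·(0.01516)²/(32·0.00234·18.55) = 0.2297 m/s.
Check: Re = ρVD/μ = 790.4·0.2297·0.01516/0.00234 = 1176 < 2300, so the laminar assumption holds.
Q = V·A = 0.2297·(π/4·0.01516²) = 4.145e-05 m³/s = 0.04145 L/s.

Q ≈ 0.04145 L/s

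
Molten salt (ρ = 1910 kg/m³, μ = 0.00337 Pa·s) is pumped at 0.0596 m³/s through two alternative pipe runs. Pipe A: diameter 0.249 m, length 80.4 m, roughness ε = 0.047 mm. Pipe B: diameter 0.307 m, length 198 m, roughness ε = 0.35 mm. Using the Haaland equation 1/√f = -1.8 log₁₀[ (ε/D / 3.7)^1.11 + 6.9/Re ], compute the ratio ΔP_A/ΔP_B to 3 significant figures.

Pipe A: V = Q/A = 0.0596/0.0487 = 1.224 m/s; Re = 1.727e+05; ε/D = 0.000189; Haaland → f = 0.01714; ΔP_A = f(L/D)(ρV²/2) = 7919 Pa.
Pipe B: V = Q/A = 0.0596/0.07402 = 0.8052 m/s; Re = 1.401e+05; ε/D = 0.00114; Haaland → f = 0.02189; ΔP_B = f(L/D)(ρV²/2) = 8741 Pa.
ΔP_A/ΔP_B = 7919/8741 = 0.906.

ΔP_A/ΔP_B ≈ 0.906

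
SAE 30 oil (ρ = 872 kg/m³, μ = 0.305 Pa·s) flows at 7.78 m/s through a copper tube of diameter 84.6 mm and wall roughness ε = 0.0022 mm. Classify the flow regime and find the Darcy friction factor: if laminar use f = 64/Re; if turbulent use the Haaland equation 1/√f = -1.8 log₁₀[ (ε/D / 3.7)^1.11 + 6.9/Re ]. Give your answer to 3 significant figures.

f ≈ 0.0340

Re = ρVD/μ = 872·7.78·0.0846/0.305 = 1882.
Re < 2300 → laminar, so f = 64/Re = 0.03401 (roughness is irrelevant in laminar flow).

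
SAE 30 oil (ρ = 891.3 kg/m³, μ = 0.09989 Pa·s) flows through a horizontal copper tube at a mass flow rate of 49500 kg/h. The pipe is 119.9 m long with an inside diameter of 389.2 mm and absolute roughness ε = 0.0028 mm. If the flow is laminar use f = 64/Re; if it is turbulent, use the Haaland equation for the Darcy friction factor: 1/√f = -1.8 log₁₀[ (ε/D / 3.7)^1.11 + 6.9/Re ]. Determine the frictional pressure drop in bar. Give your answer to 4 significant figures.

ṁ = 49500 kg/h = 49500/3600 = 13.75 kg/s.
A = πD²/4 = π(0.3892)²/4 = 0.119 m²; mean velocity V = ṁ/(ρA) = 13.75/(891.3 · 0.119) = 0.1297 m/s.
Reynolds number Re = ρVD/μ = 891.3 · 0.1297 · 0.3892 / 0.0999 = 450.3.
Re < 2300 → laminar flow, so f = 64/Re = 64/450.3 = 0.1421 (the turbulent correlation is not needed).
Darcy-Weisbach: ΔP = f(L/D)(ρV²/2) = 0.1421·(119.9/0.3892)·(891.3·0.1297²/2) = 0.1421·308.1·7.493 = 328.1 Pa.
ΔP = 328.1 Pa = 0.003281 bar.

ΔP ≈ 0.003281 bar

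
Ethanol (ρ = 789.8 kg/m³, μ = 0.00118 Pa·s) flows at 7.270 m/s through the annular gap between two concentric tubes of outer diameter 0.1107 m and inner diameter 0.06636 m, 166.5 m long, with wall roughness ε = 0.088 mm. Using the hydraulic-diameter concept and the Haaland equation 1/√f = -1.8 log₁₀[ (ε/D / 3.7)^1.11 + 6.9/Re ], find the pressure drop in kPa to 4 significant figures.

Hydraulic diameter D_h = 4A/P = D_o - D_i = 0.1107 - 0.06636 = 0.04434 m.
Re = ρVD_h/μ = 789.8·7.27·0.04434/0.00118 = 2.158e+05.
ε/D_h = 8.8e-05/0.04434 = 0.00198; Haaland gives 1/√f = -1.8 log₁₀[0.000234+3.2e-05] = 6.434, so f = 0.02415.
ΔP = f(L/D_h)(ρV²/2) = 0.02415·166.5/0.04434·2.087e+04 = 1.893e+06 Pa.
ΔP = 1893 kPa.

ΔP ≈ 1893 kPa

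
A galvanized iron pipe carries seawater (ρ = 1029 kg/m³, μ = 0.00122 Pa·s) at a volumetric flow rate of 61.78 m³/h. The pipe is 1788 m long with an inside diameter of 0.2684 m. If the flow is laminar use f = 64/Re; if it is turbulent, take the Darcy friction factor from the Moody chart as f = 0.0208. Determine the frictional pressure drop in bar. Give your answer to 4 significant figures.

ΔP ≈ 0.06559 bar

Q = 61.78 m³/h = 61.78/3600 = 0.01716 m³/s.
Cross-sectional area A = πD²/4 = π(0.2684)²/4 = 0.05658 m²; mean velocity V = Q/A = 0.01716/0.05658 = 0.3033 m/s.
Reynolds number Re = ρVD/μ = 1029 · 0.3033 · 0.2684 / 0.00122 = 6.866e+04.
Re > 4000 → turbulent; use the Moody-chart value f = 0.0208.
Darcy-Weisbach: ΔP = f(L/D)(ρV²/2) = 0.0208·(1788/0.2684)·(1029·0.3033²/2) = 0.0208·6662·47.33 = 6559 Pa.
ΔP = 6559 Pa = 0.06559 bar.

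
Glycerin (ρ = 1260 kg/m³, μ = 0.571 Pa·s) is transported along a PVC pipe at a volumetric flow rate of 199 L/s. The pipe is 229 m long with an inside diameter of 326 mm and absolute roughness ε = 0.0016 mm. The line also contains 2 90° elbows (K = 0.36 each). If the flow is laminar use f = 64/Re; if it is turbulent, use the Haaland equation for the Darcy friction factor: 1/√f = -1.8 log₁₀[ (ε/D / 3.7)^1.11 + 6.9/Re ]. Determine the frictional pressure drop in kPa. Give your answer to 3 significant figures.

Q = 199 L/s = 199/1000 = 0.199 m³/s.
Cross-sectional area A = πD²/4 = π(0.326)²/4 = 0.08347 m²; mean velocity V = Q/A = 0.199/0.08347 = 2.384 m/s.
Reynolds number Re = ρVD/μ = 1260 · 2.384 · 0.326 / 0.571 = 1715.
Re < 2300 → laminar flow, so f = 64/Re = 64/1715 = 0.03732 (the turbulent correlation is not needed).
Total minor-loss coefficient ΣK = 2·0.36 = 0.72.
ΔP = [f·L/D + ΣK]·(ρV²/2) = [0.03732·229/0.326 + 0.72]·(1260·2.384²/2) = [26.21 + 0.72]·3581 = 9.645e+04 Pa.
ΔP = 9.645e+04 Pa = 96.4 kPa.

ΔP ≈ 96.4 kPa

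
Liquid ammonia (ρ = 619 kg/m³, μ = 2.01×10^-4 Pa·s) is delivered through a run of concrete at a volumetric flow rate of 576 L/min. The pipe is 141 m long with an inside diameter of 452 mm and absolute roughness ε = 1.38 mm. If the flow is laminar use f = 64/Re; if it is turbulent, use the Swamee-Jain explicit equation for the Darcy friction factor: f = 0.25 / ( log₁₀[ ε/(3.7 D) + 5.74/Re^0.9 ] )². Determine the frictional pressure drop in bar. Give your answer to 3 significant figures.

Q = 576 L/min = 576/60000 = 0.0096 m³/s.
Cross-sectional area A = πD²/4 = π(0.452)²/4 = 0.1605 m²; mean velocity V = Q/A = 0.0096/0.1605 = 0.05983 m/s.
Reynolds number Re = ρVD/μ = 619 · 0.05983 · 0.452 / 0.000201 = 8.328e+04.
Re > 4000 → turbulent. Relative roughness ε/D = 0.00138/0.452 = 0.00305. Swamee-Jain: f = 0.25/(log₁₀[0.00305/3.7 + 5.74/8.328e+04^0.9])² = 0.25/(log₁₀[0.000825 + 0.000214])² = 0.25/(-2.983)² = 0.02809.
Darcy-Weisbach: ΔP = f(L/D)(ρV²/2) = 0.02809·(141/0.452)·(619·0.05983²/2) = 0.02809·311.9·1.108 = 9.707 Pa.
ΔP = 9.707 Pa = 9.71×10^-5 bar.

ΔP ≈ 9.71×10^-5 bar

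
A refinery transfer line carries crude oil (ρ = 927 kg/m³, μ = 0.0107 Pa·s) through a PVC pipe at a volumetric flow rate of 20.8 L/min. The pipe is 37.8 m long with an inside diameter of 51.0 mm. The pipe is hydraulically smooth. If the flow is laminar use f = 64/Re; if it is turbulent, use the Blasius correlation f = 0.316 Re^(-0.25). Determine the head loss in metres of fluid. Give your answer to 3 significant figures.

Q = 20.8 L/min = 20.8/60000 = 0.0003467 m³/s.
Cross-sectional area A = πD²/4 = π(0.051)²/4 = 0.002043 m²; mean velocity V = Q/A = 0.0003467/0.002043 = 0.1697 m/s.
Reynolds number Re = ρVD/μ = 927 · 0.1697 · 0.051 / 0.0107 = 749.8.
Re < 2300 → laminar flow, so f = 64/Re = 64/749.8 = 0.08536 (the turbulent correlation is not needed).
Darcy-Weisbach: ΔP = f(L/D)(ρV²/2) = 0.08536·(37.8/0.051)·(927·0.1697²/2) = 0.08536·741.2·13.35 = 844.4 Pa.
Head loss h_f = ΔP/(ρg) = 844.4/(927·9.81) = 0.0929 m.

h_f ≈ 0.0929 m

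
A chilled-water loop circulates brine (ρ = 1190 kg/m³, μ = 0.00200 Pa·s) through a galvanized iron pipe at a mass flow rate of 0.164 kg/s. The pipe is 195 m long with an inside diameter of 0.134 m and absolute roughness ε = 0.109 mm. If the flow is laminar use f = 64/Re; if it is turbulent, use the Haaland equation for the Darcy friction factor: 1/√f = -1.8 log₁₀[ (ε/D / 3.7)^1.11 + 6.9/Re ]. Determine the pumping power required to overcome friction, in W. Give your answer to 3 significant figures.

A = πD²/4 = π(0.134)²/4 = 0.0141 m²; mean velocity V = ṁ/(ρA) = 0.164/(1190 · 0.0141) = 0.009772 m/s.
Reynolds number Re = ρVD/μ = 1190 · 0.009772 · 0.134 / 0.002 = 779.1.
Re < 2300 → laminar flow, so f = 64/Re = 64/779.1 = 0.08214 (the turbulent correlation is not needed).
Darcy-Weisbach: ΔP = f(L/D)(ρV²/2) = 0.08214·(195/0.134)·(1190·0.009772²/2) = 0.08214·1455·0.05682 = 6.792 Pa.
Q = ṁ/ρ = 0.164/1190 = 0.0001378 m³/s.
Pumping power P = QΔP = 0.0001378·6.792 = 9.361×10^-4 W = 9.36×10^-4 W.

P ≈ 9.36×10^-4 W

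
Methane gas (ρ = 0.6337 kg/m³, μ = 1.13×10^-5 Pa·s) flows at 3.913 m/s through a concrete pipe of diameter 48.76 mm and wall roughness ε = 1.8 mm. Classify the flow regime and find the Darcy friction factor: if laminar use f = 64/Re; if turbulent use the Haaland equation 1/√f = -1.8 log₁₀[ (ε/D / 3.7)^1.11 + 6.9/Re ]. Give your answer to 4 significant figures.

f ≈ 0.06513

Re = ρVD/μ = 0.6337·3.913·0.04876/1.13e-05 = 1.07e+04.
Re > 4000 → turbulent. ε/D = 0.0018/0.04876 = 0.0369; Haaland: 1/√f = -1.8 log₁₀[0.00601 + 0.000645] = 3.918, so f = 0.06513.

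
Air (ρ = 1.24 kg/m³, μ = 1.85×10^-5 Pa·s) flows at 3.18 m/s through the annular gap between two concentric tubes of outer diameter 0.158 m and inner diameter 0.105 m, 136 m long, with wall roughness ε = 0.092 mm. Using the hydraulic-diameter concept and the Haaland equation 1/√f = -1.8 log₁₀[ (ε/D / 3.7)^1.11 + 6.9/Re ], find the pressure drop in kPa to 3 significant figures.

ΔP ≈ 0.520 kPa

Hydraulic diameter D_h = 4A/P = D_o - D_i = 0.158 - 0.105 = 0.053 m.
Re = ρVD_h/μ = 1.24·3.18·0.053/1.85e-05 = 1.13e+04.
ε/D_h = 9.2e-05/0.053 = 0.00174; Haaland gives 1/√f = -1.8 log₁₀[0.000202+0.000611] = 5.562, so f = 0.03232.
ΔP = f(L/D_h)(ρV²/2) = 0.03232·136/0.053·6.27 = 520 Pa.
ΔP = 0.520 kPa.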